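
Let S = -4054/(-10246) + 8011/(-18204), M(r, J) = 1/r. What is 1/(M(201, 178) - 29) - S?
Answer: 7164584/722757963 ≈ 0.0099128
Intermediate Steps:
S = -4140845/93259092 (S = -4054*(-1/10246) + 8011*(-1/18204) = 2027/5123 - 8011/18204 = -4140845/93259092 ≈ -0.044402)
1/(M(201, 178) - 29) - S = 1/(1/201 - 29) - 1*(-4140845/93259092) = 1/(1/201 - 29) + 4140845/93259092 = 1/(-5828/201) + 4140845/93259092 = -201/5828 + 4140845/93259092 = 7164584/722757963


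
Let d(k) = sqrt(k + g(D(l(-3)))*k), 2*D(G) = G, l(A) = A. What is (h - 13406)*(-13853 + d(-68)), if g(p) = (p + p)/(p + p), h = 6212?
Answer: 99658482 - 14388*I*sqrt(34) ≈ 9.9658e+7 - 83896.0*I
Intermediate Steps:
D(G) = G/2
g(p) = 1 (g(p) = (2*p)/((2*p)) = (2*p)*(1/(2*p)) = 1)
d(k) = sqrt(2)*sqrt(k) (d(k) = sqrt(k + 1*k) = sqrt(k + k) = sqrt(2*k) = sqrt(2)*sqrt(k))
(h - 13406)*(-13853 + d(-68)) = (6212 - 13406)*(-13853 + sqrt(2)*sqrt(-68)) = -7194*(-13853 + sqrt(2)*(2*I*sqrt(17))) = -7194*(-13853 + 2*I*sqrt(34)) = 99658482 - 14388*I*sqrt(34)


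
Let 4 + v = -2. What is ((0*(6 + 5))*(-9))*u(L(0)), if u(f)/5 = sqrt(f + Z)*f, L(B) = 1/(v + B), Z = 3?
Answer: 0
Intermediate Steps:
v = -6 (v = -4 - 2 = -6)
L(B) = 1/(-6 + B)
u(f) = 5*f*sqrt(3 + f) (u(f) = 5*(sqrt(f + 3)*f) = 5*(sqrt(3 + f)*f) = 5*(f*sqrt(3 + f)) = 5*f*sqrt(3 + f))
((0*(6 + 5))*(-9))*u(L(0)) = ((0*(6 + 5))*(-9))*(5*sqrt(3 + 1/(-6 + 0))/(-6 + 0)) = ((0*11)*(-9))*(5*sqrt(3 + 1/(-6))/(-6)) = (0*(-9))*(5*(-1/6)*sqrt(3 - 1/6)) = 0*(5*(-1/6)*sqrt(17/6)) = 0*(5*(-1/6)*(sqrt(102)/6)) = 0*(-5*sqrt(102)/36) = 0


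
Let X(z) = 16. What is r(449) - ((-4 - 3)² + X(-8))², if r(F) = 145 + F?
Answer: -3631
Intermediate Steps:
r(449) - ((-4 - 3)² + X(-8))² = (145 + 449) - ((-4 - 3)² + 16)² = 594 - ((-7)² + 16)² = 594 - (49 + 16)² = 594 - 1*65² = 594 - 1*4225 = 594 - 4225 = -3631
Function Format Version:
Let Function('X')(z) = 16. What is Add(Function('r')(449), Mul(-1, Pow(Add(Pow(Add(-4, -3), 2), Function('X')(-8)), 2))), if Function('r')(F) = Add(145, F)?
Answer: -3631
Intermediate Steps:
Add(Function('r')(449), Mul(-1, Pow(Add(Pow(Add(-4, -3), 2), Function('X')(-8)), 2))) = Add(Add(145, 449), Mul(-1, Pow(Add(Pow(Add(-4, -3), 2), 16), 2))) = Add(594, Mul(-1, Pow(Add(Pow(-7, 2), 16), 2))) = Add(594, Mul(-1, Pow(Add(49, 16), 2))) = Add(594, Mul(-1, Pow(65, 2))) = Add(594, Mul(-1, 4225)) = Add(594, -4225) = -3631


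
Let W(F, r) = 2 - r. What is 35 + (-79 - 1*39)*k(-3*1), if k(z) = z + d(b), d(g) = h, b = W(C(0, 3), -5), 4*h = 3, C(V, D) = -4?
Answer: 601/2 ≈ 300.50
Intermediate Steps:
h = ¾ (h = (¼)*3 = ¾ ≈ 0.75000)
b = 7 (b = 2 - 1*(-5) = 2 + 5 = 7)
d(g) = ¾
k(z) = ¾ + z (k(z) = z + ¾ = ¾ + z)
35 + (-79 - 1*39)*k(-3*1) = 35 + (-79 - 1*39)*(¾ - 3*1) = 35 + (-79 - 39)*(¾ - 3) = 35 - 118*(-9/4) = 35 + 531/2 = 601/2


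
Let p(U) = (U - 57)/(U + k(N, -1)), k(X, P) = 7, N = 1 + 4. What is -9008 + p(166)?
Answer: -1558275/173 ≈ -9007.4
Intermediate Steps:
N = 5
p(U) = (-57 + U)/(7 + U) (p(U) = (U - 57)/(U + 7) = (-57 + U)/(7 + U))
-9008 + p(166) = -9008 + (-57 + 166)/(7 + 166) = -9008 + 109/173 = -1558275/173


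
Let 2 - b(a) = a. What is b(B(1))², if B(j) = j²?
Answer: 1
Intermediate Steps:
b(a) = 2 - a
b(B(1))² = (2 - 1*1²)² = (2 - 1*1)² = (2 - 1)² = 1² = 1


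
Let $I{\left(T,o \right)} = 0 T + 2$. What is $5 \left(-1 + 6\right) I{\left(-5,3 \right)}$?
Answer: $50$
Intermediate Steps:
$I{\left(T,o \right)} = 2$ ($I{\left(T,o \right)} = 0 + 2 = 2$)
$5 \left(-1 + 6\right) I{\left(-5,3 \right)} = 5 \left(-1 + 6\right) 2 = 5 \cdot 5 \cdot 2 = 25 \cdot 2 = 50$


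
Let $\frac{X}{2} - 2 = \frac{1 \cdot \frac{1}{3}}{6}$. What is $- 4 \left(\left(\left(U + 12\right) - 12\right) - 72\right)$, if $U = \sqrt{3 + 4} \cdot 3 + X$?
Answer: $\frac{2444}{9} - 12 \sqrt{7} \approx 239.81$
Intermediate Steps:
$X = \frac{37}{9}$ ($X = 4 + 2 \frac{1 \cdot \frac{1}{3}}{6} = 4 + 2 \cdot 1 \cdot \frac{1}{3} \cdot \frac{1}{6} = 4 + 2 \cdot \frac{1}{3} \cdot \frac{1}{6} = 4 + 2 \cdot \frac{1}{18} = 4 + \frac{1}{9} = \frac{37}{9} \approx 4.1111$)
$U = \frac{37}{9} + 3 \sqrt{7}$ ($U = \sqrt{3 + 4} \cdot 3 + \frac{37}{9} = \sqrt{7} \cdot 3 + \frac{37}{9} = 3 \sqrt{7} + \frac{37}{9} = \frac{37}{9} + 3 \sqrt{7} \approx 12.048$)
$- 4 \left(\left(\left(U + 12\right) - 12\right) - 72\right) = - 4 \left(\left(\left(\left(\frac{37}{9} + 3 \sqrt{7}\right) + 12\right) - 12\right) - 72\right) = - 4 \left(\left(\left(\frac{145}{9} + 3 \sqrt{7}\right) - 12\right) - 72\right) = - 4 \left(\left(\frac{37}{9} + 3 \sqrt{7}\right) - 72\right) = - 4 \left(- \frac{611}{9} + 3 \sqrt{7}\right) = \frac{2444}{9} - 12 \sqrt{7}$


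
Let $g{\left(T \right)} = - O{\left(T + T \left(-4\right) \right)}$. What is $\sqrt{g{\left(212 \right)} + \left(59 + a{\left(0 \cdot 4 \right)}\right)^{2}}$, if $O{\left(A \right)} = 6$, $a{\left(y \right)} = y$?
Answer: $5 \sqrt{139} \approx 58.949$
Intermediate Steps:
$g{\left(T \right)} = -6$ ($g{\left(T \right)} = \left(-1\right) 6 = -6$)
$\sqrt{g{\left(212 \right)} + \left(59 + a{\left(0 \cdot 4 \right)}\right)^{2}} = \sqrt{-6 + \left(59 + 0 \cdot 4\right)^{2}} = \sqrt{-6 + \left(59 + 0\right)^{2}} = \sqrt{-6 + 59^{2}} = \sqrt{-6 + 3481} = \sqrt{3475} = 5 \sqrt{139}$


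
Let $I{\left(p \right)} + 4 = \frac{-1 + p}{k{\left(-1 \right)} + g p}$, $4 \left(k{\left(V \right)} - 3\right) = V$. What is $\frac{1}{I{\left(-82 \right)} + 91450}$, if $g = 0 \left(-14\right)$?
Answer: $\frac{11}{1005574} \approx 1.0939 \cdot 10^{-5}$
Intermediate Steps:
$k{\left(V \right)} = 3 + \frac{V}{4}$
$g = 0$
$I{\left(p \right)} = - \frac{48}{11} + \frac{4 p}{11}$ ($I{\left(p \right)} = -4 + \frac{-1 + p}{\left(3 + \frac{1}{4} \left(-1\right)\right) + 0 p} = -4 + \frac{-1 + p}{\left(3 - \frac{1}{4}\right) + 0} = -4 + \frac{-1 + p}{\frac{11}{4} + 0} = -4 + \frac{-1 + p}{\frac{11}{4}} = -4 + \left(-1 + p\right) \frac{4}{11} = -4 + \left(- \frac{4}{11} + \frac{4 p}{11}\right) = - \frac{48}{11} + \frac{4 p}{11}$)
$\frac{1}{I{\left(-82 \right)} + 91450} = \frac{1}{\left(- \frac{48}{11} + \frac{4}{11} \left(-82\right)\right) + 91450} = \frac{1}{\left(- \frac{48}{11} - \frac{328}{11}\right) + 91450} = \frac{1}{- \frac{376}{11} + 91450} = \frac{1}{\frac{1005574}{11}} = \frac{11}{1005574}$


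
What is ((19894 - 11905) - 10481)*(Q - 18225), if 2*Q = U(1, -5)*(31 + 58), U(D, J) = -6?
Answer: 46082064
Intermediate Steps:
Q = -267 (Q = (-6*(31 + 58))/2 = (-6*89)/2 = (1/2)*(-534) = -267)
((19894 - 11905) - 10481)*(Q - 18225) = ((19894 - 11905) - 10481)*(-267 - 18225) = (7989 - 10481)*(-18492) = -2492*(-18492) = 46082064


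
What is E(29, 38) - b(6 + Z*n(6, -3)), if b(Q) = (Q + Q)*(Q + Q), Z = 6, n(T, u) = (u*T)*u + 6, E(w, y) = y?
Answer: -535786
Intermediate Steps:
n(T, u) = 6 + T*u² (n(T, u) = (T*u)*u + 6 = T*u² + 6 = 6 + T*u²)
b(Q) = 4*Q² (b(Q) = (2*Q)*(2*Q) = 4*Q²)
E(29, 38) - b(6 + Z*n(6, -3)) = 38 - 4*(6 + 6*(6 + 6*(-3)²))² = 38 - 4*(6 + 6*(6 + 6*9))² = 38 - 4*(6 + 6*(6 + 54))² = 38 - 4*(6 + 6*60)² = 38 - 4*(6 + 360)² = 38 - 4*366² = 38 - 4*133956 = 38 - 1*535824 = 38 - 535824 = -535786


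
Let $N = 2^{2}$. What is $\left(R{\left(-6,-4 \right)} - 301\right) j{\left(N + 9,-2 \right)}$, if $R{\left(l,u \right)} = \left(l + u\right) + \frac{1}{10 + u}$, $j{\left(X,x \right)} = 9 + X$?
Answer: $- \frac{20515}{3} \approx -6838.3$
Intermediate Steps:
$N = 4$
$R{\left(l,u \right)} = l + u + \frac{1}{10 + u}$
$\left(R{\left(-6,-4 \right)} - 301\right) j{\left(N + 9,-2 \right)} = \left(\frac{1 + \left(-4\right)^{2} + 10 \left(-6\right) + 10 \left(-4\right) - -24}{10 - 4} - 301\right) \left(9 + \left(4 + 9\right)\right) = \left(\frac{1 + 16 - 60 - 40 + 24}{6} - 301\right) \left(9 + 13\right) = \left(\frac{1}{6} \left(-59\right) - 301\right) 22 = \left(- \frac{59}{6} - 301\right) 22 = \left(- \frac{1865}{6}\right) 22 = - \frac{20515}{3}$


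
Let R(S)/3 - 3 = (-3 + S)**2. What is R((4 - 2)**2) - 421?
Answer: -409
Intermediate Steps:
R(S) = 9 + 3*(-3 + S)**2
R((4 - 2)**2) - 421 = (9 + 3*(-3 + (4 - 2)**2)**2) - 421 = (9 + 3*(-3 + 2**2)**2) - 421 = (9 + 3*(-3 + 4)**2) - 421 = (9 + 3*1**2) - 421 = (9 + 3*1) - 421 = (9 + 3) - 421 = 12 - 421 = -409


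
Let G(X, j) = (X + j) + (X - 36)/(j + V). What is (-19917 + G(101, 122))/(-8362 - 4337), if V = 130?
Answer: 4962823/3200148 ≈ 1.5508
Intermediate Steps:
G(X, j) = X + j + (-36 + X)/(130 + j) (G(X, j) = (X + j) + (X - 36)/(j + 130) = (X + j) + (-36 + X)/(130 + j) = X + j + (-36 + X)/(130 + j))
(-19917 + G(101, 122))/(-8362 - 4337) = (-19917 + (-36 + 122² + 130*122 + 131*101 + 101*122)/(130 + 122))/(-8362 - 4337) = (-19917 + (-36 + 14884 + 15860 + 13231 + 12322)/252)/(-12699) = (-19917 + (1/252)*56261)*(-1/12699) = (-19917 + 56261/252)*(-1/12699) = -4962823/252*(-1/12699) = 4962823/3200148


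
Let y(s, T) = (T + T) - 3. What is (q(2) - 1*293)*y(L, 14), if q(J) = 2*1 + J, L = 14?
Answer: -7225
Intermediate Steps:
y(s, T) = -3 + 2*T (y(s, T) = 2*T - 3 = -3 + 2*T)
q(J) = 2 + J
(q(2) - 1*293)*y(L, 14) = ((2 + 2) - 1*293)*(-3 + 2*14) = (4 - 293)*(-3 + 28) = -289*25 = -7225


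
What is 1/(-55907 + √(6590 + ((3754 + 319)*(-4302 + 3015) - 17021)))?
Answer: -55907/3130845031 - 3*I*√583598/3130845031 ≈ -1.7857e-5 - 7.3201e-7*I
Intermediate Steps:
1/(-55907 + √(6590 + ((3754 + 319)*(-4302 + 3015) - 17021))) = 1/(-55907 + √(6590 + (4073*(-1287) - 17021))) = 1/(-55907 + √(6590 + (-5241951 - 17021))) = 1/(-55907 + √(6590 - 5258972)) = 1/(-55907 + √(-5252382)) = 1/(-55907 + 3*I*√583598)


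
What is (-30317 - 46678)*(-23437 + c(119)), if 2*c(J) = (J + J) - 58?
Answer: 1797602265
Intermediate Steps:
c(J) = -29 + J (c(J) = ((J + J) - 58)/2 = (2*J - 58)/2 = (-58 + 2*J)/2 = -29 + J)
(-30317 - 46678)*(-23437 + c(119)) = (-30317 - 46678)*(-23437 + (-29 + 119)) = -76995*(-23437 + 90) = -76995*(-23347) = 1797602265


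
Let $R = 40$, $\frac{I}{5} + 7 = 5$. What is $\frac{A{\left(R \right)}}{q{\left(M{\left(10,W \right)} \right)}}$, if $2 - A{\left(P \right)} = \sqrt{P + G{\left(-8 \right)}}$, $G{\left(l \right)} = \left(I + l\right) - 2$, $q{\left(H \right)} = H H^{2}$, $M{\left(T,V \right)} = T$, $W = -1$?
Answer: $\frac{1}{500} - \frac{\sqrt{5}}{500} \approx -0.0024721$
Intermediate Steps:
$I = -10$ ($I = -35 + 5 \cdot 5 = -35 + 25 = -10$)
$q{\left(H \right)} = H^{3}$
$G{\left(l \right)} = -12 + l$ ($G{\left(l \right)} = \left(-10 + l\right) - 2 = -12 + l$)
$A{\left(P \right)} = 2 - \sqrt{-20 + P}$ ($A{\left(P \right)} = 2 - \sqrt{P - 20} = 2 - \sqrt{-20 + P}$)
$\frac{A{\left(R \right)}}{q{\left(M{\left(10,W \right)} \right)}} = \frac{2 - \sqrt{-20 + 40}}{10^{3}} = \frac{2 - \sqrt{20}}{1000} = \left(2 - 2 \sqrt{5}\right) \frac{1}{1000} = \frac{1}{500} - \frac{\sqrt{5}}{500}$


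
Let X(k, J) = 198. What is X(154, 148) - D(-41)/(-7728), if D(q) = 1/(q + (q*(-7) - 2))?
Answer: 373355137/1885632 ≈ 198.00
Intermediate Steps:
D(q) = 1/(-2 - 6*q) (D(q) = 1/(q + (-7*q - 2)) = 1/(q + (-2 - 7*q)) = 1/(-2 - 6*q))
X(154, 148) - D(-41)/(-7728) = 198 - (-1/(2 + 6*(-41)))/(-7728) = 198 - (-1/(2 - 246))*(-1)/7728 = 198 - (-1/(-244))*(-1)/7728 = 198 - (-1*(-1/244))*(-1)/7728 = 198 - (-1)/(244*7728) = 198 - 1*(-1/1885632) = 198 + 1/1885632 = 373355137/1885632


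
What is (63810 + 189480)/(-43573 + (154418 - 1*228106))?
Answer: -84430/39087 ≈ -2.1601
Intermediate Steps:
(63810 + 189480)/(-43573 + (154418 - 1*228106)) = 253290/(-43573 + (154418 - 228106)) = 253290/(-43573 - 73688) = 253290/(-117261) = 253290*(-1/117261) = -84430/39087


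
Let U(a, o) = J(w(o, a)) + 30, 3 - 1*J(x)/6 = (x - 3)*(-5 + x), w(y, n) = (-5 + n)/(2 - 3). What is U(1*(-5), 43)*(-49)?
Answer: 7938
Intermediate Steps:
w(y, n) = 5 - n (w(y, n) = (-5 + n)/(-1) = (-5 + n)*(-1) = 5 - n)
J(x) = 18 - 6*(-5 + x)*(-3 + x) (J(x) = 18 - 6*(x - 3)*(-5 + x) = 18 - 6*(-3 + x)*(-5 + x) = 18 - 6*(-5 + x)*(-3 + x))
U(a, o) = 198 - 48*a - 6*(5 - a)**2 (U(a, o) = (-72 - 6*(5 - a)**2 + 48*(5 - a)) + 30 = (-72 - 6*(5 - a)**2 + (240 - 48*a)) + 30 = (168 - 48*a - 6*(5 - a)**2) + 30 = 198 - 48*a - 6*(5 - a)**2)
U(1*(-5), 43)*(-49) = (48 - 6*(1*(-5))**2 + 12*(1*(-5)))*(-49) = (48 - 6*(-5)**2 + 12*(-5))*(-49) = (48 - 6*25 - 60)*(-49) = (48 - 150 - 60)*(-49) = -162*(-49) = 7938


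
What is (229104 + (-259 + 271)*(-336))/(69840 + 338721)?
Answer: 75024/136187 ≈ 0.55089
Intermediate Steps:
(229104 + (-259 + 271)*(-336))/(69840 + 338721) = (229104 + 12*(-336))/408561 = (229104 - 4032)*(1/408561) = 225072*(1/408561) = 75024/136187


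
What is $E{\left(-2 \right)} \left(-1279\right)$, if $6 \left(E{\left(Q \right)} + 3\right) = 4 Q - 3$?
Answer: $\frac{37091}{6} \approx 6181.8$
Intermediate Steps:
$E{\left(Q \right)} = - \frac{7}{2} + \frac{2 Q}{3}$ ($E{\left(Q \right)} = -3 + \frac{4 Q - 3}{6} = -3 + \frac{-3 + 4 Q}{6} = -3 + \left(- \frac{1}{2} + \frac{2 Q}{3}\right) = - \frac{7}{2} + \frac{2 Q}{3}$)
$E{\left(-2 \right)} \left(-1279\right) = \left(- \frac{7}{2} + \frac{2}{3} \left(-2\right)\right) \left(-1279\right) = \left(- \frac{7}{2} - \frac{4}{3}\right) \left(-1279\right) = \left(- \frac{29}{6}\right) \left(-1279\right) = \frac{37091}{6}$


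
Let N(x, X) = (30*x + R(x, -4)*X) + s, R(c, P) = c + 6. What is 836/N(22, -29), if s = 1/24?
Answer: -20064/3647 ≈ -5.5015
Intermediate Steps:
R(c, P) = 6 + c
s = 1/24 ≈ 0.041667
N(x, X) = 1/24 + 30*x + X*(6 + x) (N(x, X) = (30*x + (6 + x)*X) + 1/24 = (30*x + X*(6 + x)) + 1/24 = 1/24 + 30*x + X*(6 + x))
836/N(22, -29) = 836/(1/24 + 30*22 - 29*(6 + 22)) = 836/(1/24 + 660 - 29*28) = 836/(1/24 + 660 - 812) = 836/(-3647/24) = 836*(-24/3647) = -20064/3647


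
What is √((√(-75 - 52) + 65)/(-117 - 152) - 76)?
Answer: √(-5516921 - 269*I*√127)/269 ≈ 0.002399 - 8.7316*I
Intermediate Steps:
√((√(-75 - 52) + 65)/(-117 - 152) - 76) = √((√(-127) + 65)/(-269) - 76) = √((I*√127 + 65)*(-1/269) - 76) = √((65 + I*√127)*(-1/269) - 76) = √((-65/269 - I*√127/269) - 76) = √(-20509/269 - I*√127/269)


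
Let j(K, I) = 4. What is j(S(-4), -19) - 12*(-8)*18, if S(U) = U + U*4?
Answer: 1732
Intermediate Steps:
S(U) = 5*U (S(U) = U + 4*U = 5*U)
j(S(-4), -19) - 12*(-8)*18 = 4 - 12*(-8)*18 = 4 - (-96)*18 = 4 - 1*(-1728) = 4 + 1728 = 1732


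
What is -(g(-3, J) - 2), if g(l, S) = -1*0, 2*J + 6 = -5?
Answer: 2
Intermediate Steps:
J = -11/2 (J = -3 + (1/2)*(-5) = -3 - 5/2 = -11/2 ≈ -5.5000)
g(l, S) = 0
-(g(-3, J) - 2) = -(0 - 2) = -1*(-2) = 2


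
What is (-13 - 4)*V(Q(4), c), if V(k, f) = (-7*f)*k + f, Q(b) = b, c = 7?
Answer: 3213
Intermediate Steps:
V(k, f) = f - 7*f*k (V(k, f) = -7*f*k + f = f - 7*f*k)
(-13 - 4)*V(Q(4), c) = (-13 - 4)*(7*(1 - 7*4)) = -119*(1 - 28) = -119*(-27) = -17*(-189) = 3213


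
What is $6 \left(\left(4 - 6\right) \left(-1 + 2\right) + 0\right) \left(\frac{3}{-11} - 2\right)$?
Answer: $\frac{300}{11} \approx 27.273$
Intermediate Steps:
$6 \left(\left(4 - 6\right) \left(-1 + 2\right) + 0\right) \left(\frac{3}{-11} - 2\right) = 6 \left(\left(4 - 6\right) 1 + 0\right) \left(3 \left(- \frac{1}{11}\right) - 2\right) = 6 \left(\left(4 - 6\right) 1 + 0\right) \left(- \frac{3}{11} - 2\right) = 6 \left(\left(-2\right) 1 + 0\right) \left(- \frac{25}{11}\right) = 6 \left(-2 + 0\right) \left(- \frac{25}{11}\right) = 6 \left(-2\right) \left(- \frac{25}{11}\right) = \left(-12\right) \left(- \frac{25}{11}\right) = \frac{300}{11}$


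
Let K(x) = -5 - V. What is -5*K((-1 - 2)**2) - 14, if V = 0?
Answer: 11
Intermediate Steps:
K(x) = -5 (K(x) = -5 - 1*0 = -5 + 0 = -5)
-5*K((-1 - 2)**2) - 14 = -5*(-5) - 14 = 25 - 14 = 11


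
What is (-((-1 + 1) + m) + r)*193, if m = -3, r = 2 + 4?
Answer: 1737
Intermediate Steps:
r = 6
(-((-1 + 1) + m) + r)*193 = (-((-1 + 1) - 3) + 6)*193 = (-(0 - 3) + 6)*193 = (-1*(-3) + 6)*193 = (3 + 6)*193 = 9*193 = 1737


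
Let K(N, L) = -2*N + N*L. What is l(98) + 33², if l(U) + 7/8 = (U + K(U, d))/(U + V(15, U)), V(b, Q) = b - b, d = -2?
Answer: 8681/8 ≈ 1085.1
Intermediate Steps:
K(N, L) = -2*N + L*N
V(b, Q) = 0
l(U) = -31/8 (l(U) = -7/8 + (U + U*(-2 - 2))/(U + 0) = -7/8 + (U + U*(-4))/U = -7/8 + (U - 4*U)/U = -7/8 + (-3*U)/U = -7/8 - 3 = -31/8)
l(98) + 33² = -31/8 + 33² = -31/8 + 1089 = 8681/8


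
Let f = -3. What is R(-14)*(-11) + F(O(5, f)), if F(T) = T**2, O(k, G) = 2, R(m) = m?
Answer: 158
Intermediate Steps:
R(-14)*(-11) + F(O(5, f)) = -14*(-11) + 2**2 = 154 + 4 = 158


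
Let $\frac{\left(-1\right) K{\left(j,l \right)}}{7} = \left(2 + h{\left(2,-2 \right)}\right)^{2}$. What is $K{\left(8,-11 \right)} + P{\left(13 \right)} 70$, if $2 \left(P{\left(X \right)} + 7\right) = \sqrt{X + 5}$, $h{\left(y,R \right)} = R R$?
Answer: $-742 + 105 \sqrt{2} \approx -593.51$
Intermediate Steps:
$h{\left(y,R \right)} = R^{2}$
$P{\left(X \right)} = -7 + \frac{\sqrt{5 + X}}{2}$ ($P{\left(X \right)} = -7 + \frac{\sqrt{X + 5}}{2} = -7 + \frac{\sqrt{5 + X}}{2}$)
$K{\left(j,l \right)} = -252$ ($K{\left(j,l \right)} = - 7 \left(2 + \left(-2\right)^{2}\right)^{2} = - 7 \left(2 + 4\right)^{2} = - 7 \cdot 6^{2} = \left(-7\right) 36 = -252$)
$K{\left(8,-11 \right)} + P{\left(13 \right)} 70 = -252 + \left(-7 + \frac{\sqrt{5 + 13}}{2}\right) 70 = -252 + \left(-7 + \frac{\sqrt{18}}{2}\right) 70 = -252 + \left(-7 + \frac{3 \sqrt{2}}{2}\right) 70 = -252 - \left(490 - 105 \sqrt{2}\right) = -742 + 105 \sqrt{2}$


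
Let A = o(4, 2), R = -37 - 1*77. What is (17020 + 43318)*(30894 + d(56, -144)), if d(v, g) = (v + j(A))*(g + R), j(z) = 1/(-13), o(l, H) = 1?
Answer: 12915710928/13 ≈ 9.9352e+8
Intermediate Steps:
R = -114 (R = -37 - 77 = -114)
A = 1
j(z) = -1/13
d(v, g) = (-114 + g)*(-1/13 + v) (d(v, g) = (v - 1/13)*(g - 114) = (-1/13 + v)*(-114 + g) = (-114 + g)*(-1/13 + v))
(17020 + 43318)*(30894 + d(56, -144)) = (17020 + 43318)*(30894 + (114/13 - 114*56 - 1/13*(-144) - 144*56)) = 60338*(30894 + (114/13 - 6384 + 144/13 - 8064)) = 60338*(30894 - 187566/13) = 60338*(214056/13) = 12915710928/13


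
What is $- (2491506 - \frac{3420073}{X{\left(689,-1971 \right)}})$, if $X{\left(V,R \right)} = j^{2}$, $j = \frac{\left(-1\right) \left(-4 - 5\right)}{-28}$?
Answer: $\frac{2479525246}{81} \approx 3.0611 \cdot 10^{7}$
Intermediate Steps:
$j = - \frac{9}{28}$ ($j = \left(-1\right) \left(-9\right) \left(- \frac{1}{28}\right) = 9 \left(- \frac{1}{28}\right) = - \frac{9}{28} \approx -0.32143$)
$X{\left(V,R \right)} = \frac{81}{784}$ ($X{\left(V,R \right)} = \left(- \frac{9}{28}\right)^{2} = \frac{81}{784}$)
$- (2491506 - \frac{3420073}{X{\left(689,-1971 \right)}}) = - (2491506 - \frac{3420073}{\frac{81}{784}}) = - (2491506 - 3420073 \cdot \frac{784}{81}) = - (2491506 - \frac{2681337232}{81}) = \left(-1\right) \left(- \frac{2479525246}{81}\right) = \frac{2479525246}{81}$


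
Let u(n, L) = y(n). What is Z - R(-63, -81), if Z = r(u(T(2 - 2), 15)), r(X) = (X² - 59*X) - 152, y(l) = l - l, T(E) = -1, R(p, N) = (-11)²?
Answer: -273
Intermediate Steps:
R(p, N) = 121
y(l) = 0
u(n, L) = 0
r(X) = -152 + X² - 59*X
Z = -152 (Z = -152 + 0² - 59*0 = -152 + 0 + 0 = -152)
Z - R(-63, -81) = -152 - 1*121 = -152 - 121 = -273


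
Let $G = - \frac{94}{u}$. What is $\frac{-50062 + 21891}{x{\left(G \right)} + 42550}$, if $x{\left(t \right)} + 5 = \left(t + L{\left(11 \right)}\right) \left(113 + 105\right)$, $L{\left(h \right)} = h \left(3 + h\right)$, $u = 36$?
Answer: $- \frac{253539}{679930} \approx -0.37289$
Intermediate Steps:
$G = - \frac{47}{18}$ ($G = - \frac{94}{36} = \left(-94\right) \frac{1}{36} = - \frac{47}{18} \approx -2.6111$)
$x{\left(t \right)} = 33567 + 218 t$ ($x{\left(t \right)} = -5 + \left(t + 11 \left(3 + 11\right)\right) \left(113 + 105\right) = -5 + \left(t + 11 \cdot 14\right) 218 = -5 + \left(t + 154\right) 218 = -5 + \left(154 + t\right) 218 = -5 + \left(33572 + 218 t\right) = 33567 + 218 t$)
$\frac{-50062 + 21891}{x{\left(G \right)} + 42550} = \frac{-50062 + 21891}{\left(33567 + 218 \left(- \frac{47}{18}\right)\right) + 42550} = - \frac{28171}{\left(33567 - \frac{5123}{9}\right) + 42550} = - \frac{28171}{\frac{296980}{9} + 42550} = - \frac{28171}{\frac{679930}{9}} = \left(-28171\right) \frac{9}{679930} = - \frac{253539}{679930}$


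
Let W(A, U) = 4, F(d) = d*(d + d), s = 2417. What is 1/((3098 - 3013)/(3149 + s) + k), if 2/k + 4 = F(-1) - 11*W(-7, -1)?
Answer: -5566/157 ≈ -35.452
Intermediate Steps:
F(d) = 2*d² (F(d) = d*(2*d) = 2*d²)
k = -1/23 (k = 2/(-4 + (2*(-1)² - 11*4)) = 2/(-4 + (2*1 - 44)) = 2/(-4 + (2 - 44)) = 2/(-4 - 42) = 2/(-46) = 2*(-1/46) = -1/23 ≈ -0.043478)
1/((3098 - 3013)/(3149 + s) + k) = 1/((3098 - 3013)/(3149 + 2417) - 1/23) = 1/(85/5566 - 1/23) = 1/(-157/5566) = -5566/157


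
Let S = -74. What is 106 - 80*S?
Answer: 6026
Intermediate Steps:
106 - 80*S = 106 - 80*(-74) = 106 + 5920 = 6026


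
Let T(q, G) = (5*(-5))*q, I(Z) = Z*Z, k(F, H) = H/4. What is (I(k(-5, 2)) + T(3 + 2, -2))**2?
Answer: 249001/16 ≈ 15563.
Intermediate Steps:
k(F, H) = H/4 (k(F, H) = H*(1/4) = H/4)
I(Z) = Z**2
T(q, G) = -25*q
(I(k(-5, 2)) + T(3 + 2, -2))**2 = (((1/4)*2)**2 - 25*(3 + 2))**2 = ((1/2)**2 - 25*5)**2 = (1/4 - 125)**2 = (-499/4)**2 = 249001/16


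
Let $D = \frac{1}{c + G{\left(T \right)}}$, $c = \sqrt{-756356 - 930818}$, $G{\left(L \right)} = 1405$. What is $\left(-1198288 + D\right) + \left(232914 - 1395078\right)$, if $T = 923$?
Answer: $\frac{- 2360452 \sqrt{1687174} + 3316435059 i}{\sqrt{1687174} - 1405 i} \approx -2.3605 \cdot 10^{6} - 0.00097656 i$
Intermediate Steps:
$c = i \sqrt{1687174}$ ($c = \sqrt{-1687174} = i \sqrt{1687174} \approx 1298.9 i$)
$D = \frac{1}{1405 + i \sqrt{1687174}}$ ($D = \frac{1}{i \sqrt{1687174} + 1405} = \frac{1}{1405 + i \sqrt{1687174}} \approx 0.00038375 - 0.00035478 i$)
$\left(-1198288 + D\right) + \left(232914 - 1395078\right) = \left(-1198288 + \left(\frac{1405}{3661199} - \frac{i \sqrt{1687174}}{3661199}\right)\right) + \left(232914 - 1395078\right) = \left(- \frac{4387170825907}{3661199} - \frac{i \sqrt{1687174}}{3661199}\right) + \left(232914 - 1395078\right) = \left(- \frac{4387170825907}{3661199} - \frac{i \sqrt{1687174}}{3661199}\right) - 1162164 = - \frac{8642084500543}{3661199} - \frac{i \sqrt{1687174}}{3661199}$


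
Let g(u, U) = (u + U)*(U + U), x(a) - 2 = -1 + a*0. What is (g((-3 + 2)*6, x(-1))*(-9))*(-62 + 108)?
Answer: 4140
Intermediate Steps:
x(a) = 1 (x(a) = 2 + (-1 + a*0) = 2 + (-1 + 0) = 2 - 1 = 1)
g(u, U) = 2*U*(U + u) (g(u, U) = (U + u)*(2*U) = 2*U*(U + u))
(g((-3 + 2)*6, x(-1))*(-9))*(-62 + 108) = ((2*1*(1 + (-3 + 2)*6))*(-9))*(-62 + 108) = ((2*1*(1 - 1*6))*(-9))*46 = ((2*1*(1 - 6))*(-9))*46 = ((2*1*(-5))*(-9))*46 = -10*(-9)*46 = 90*46 = 4140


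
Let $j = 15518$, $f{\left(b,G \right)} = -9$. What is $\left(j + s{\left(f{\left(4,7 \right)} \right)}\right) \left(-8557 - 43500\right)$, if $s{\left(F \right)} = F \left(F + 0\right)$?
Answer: $-812037143$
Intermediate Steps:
$s{\left(F \right)} = F^{2}$ ($s{\left(F \right)} = F F = F^{2}$)
$\left(j + s{\left(f{\left(4,7 \right)} \right)}\right) \left(-8557 - 43500\right) = \left(15518 + \left(-9\right)^{2}\right) \left(-8557 - 43500\right) = \left(15518 + 81\right) \left(-52057\right) = 15599 \left(-52057\right) = -812037143$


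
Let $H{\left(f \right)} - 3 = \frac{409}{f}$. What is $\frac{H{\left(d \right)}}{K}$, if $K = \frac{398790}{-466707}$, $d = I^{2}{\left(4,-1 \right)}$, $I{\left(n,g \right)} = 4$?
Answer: $- \frac{71095033}{2126880} \approx -33.427$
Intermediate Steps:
$d = 16$ ($d = 4^{2} = 16$)
$H{\left(f \right)} = 3 + \frac{409}{f}$
$K = - \frac{132930}{155569}$ ($K = 398790 \left(- \frac{1}{466707}\right) = - \frac{132930}{155569} \approx -0.85448$)
$\frac{H{\left(d \right)}}{K} = \frac{3 + \frac{409}{16}}{- \frac{132930}{155569}} = \left(3 + 409 \cdot \frac{1}{16}\right) \left(- \frac{155569}{132930}\right) = \left(3 + \frac{409}{16}\right) \left(- \frac{155569}{132930}\right) = \frac{457}{16} \left(- \frac{155569}{132930}\right) = - \frac{71095033}{2126880}$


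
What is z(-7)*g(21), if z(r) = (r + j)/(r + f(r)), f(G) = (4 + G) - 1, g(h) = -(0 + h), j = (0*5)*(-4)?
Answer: -147/11 ≈ -13.364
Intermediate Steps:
j = 0 (j = 0*(-4) = 0)
g(h) = -h
f(G) = 3 + G
z(r) = r/(3 + 2*r) (z(r) = (r + 0)/(r + (3 + r)) = r/(3 + 2*r))
z(-7)*g(21) = (-7/(3 + 2*(-7)))*(-1*21) = -7/(3 - 14)*(-21) = -7/(-11)*(-21) = -7*(-1/11)*(-21) = (7/11)*(-21) = -147/11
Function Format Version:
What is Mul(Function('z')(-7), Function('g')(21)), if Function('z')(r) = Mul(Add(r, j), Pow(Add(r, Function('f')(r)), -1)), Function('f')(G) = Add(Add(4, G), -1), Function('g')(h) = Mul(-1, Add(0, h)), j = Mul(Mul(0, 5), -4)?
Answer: Rational(-147, 11) ≈ -13.364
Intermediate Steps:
j = 0 (j = Mul(0, -4) = 0)
Function('g')(h) = Mul(-1, h)
Function('f')(G) = Add(3, G)
Function('z')(r) = Mul(r, Pow(Add(3, Mul(2, r)), -1)) (Function('z')(r) = Mul(Add(r, 0), Pow(Add(r, Add(3, r)), -1)) = Mul(r, Pow(Add(3, Mul(2, r)), -1)))
Mul(Function('z')(-7), Function('g')(21)) = Mul(Mul(-7, Pow(Add(3, Mul(2, -7)), -1)), Mul(-1, 21)) = Mul(Mul(-7, Pow(Add(3, -14), -1)), -21) = Mul(Mul(-7, Pow(-11, -1)), -21) = Mul(Mul(-7, Rational(-1, 11)), -21) = Mul(Rational(7, 11), -21) = Rational(-147, 11)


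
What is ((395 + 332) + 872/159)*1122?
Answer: 43557910/53 ≈ 8.2185e+5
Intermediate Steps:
((395 + 332) + 872/159)*1122 = (727 + 872*(1/159))*1122 = (727 + 872/159)*1122 = (116465/159)*1122 = 43557910/53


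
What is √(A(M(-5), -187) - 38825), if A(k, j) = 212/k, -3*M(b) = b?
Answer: I*√967445/5 ≈ 196.72*I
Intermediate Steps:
M(b) = -b/3
√(A(M(-5), -187) - 38825) = √(212/((-⅓*(-5))) - 38825) = √(212/(5/3) - 38825) = √(212*(⅗) - 38825) = √(636/5 - 38825) = √(-193489/5) = I*√967445/5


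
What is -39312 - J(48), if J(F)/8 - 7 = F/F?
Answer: -39376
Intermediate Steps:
J(F) = 64 (J(F) = 56 + 8*(F/F) = 56 + 8*1 = 56 + 8 = 64)
-39312 - J(48) = -39312 - 1*64 = -39312 - 64 = -39376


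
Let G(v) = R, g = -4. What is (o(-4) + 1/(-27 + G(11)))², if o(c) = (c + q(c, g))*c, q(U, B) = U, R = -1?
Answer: 801025/784 ≈ 1021.7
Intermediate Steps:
G(v) = -1
o(c) = 2*c² (o(c) = (c + c)*c = (2*c)*c = 2*c²)
(o(-4) + 1/(-27 + G(11)))² = (2*(-4)² + 1/(-27 - 1))² = (2*16 + 1/(-28))² = (32 - 1/28)² = (895/28)² = 801025/784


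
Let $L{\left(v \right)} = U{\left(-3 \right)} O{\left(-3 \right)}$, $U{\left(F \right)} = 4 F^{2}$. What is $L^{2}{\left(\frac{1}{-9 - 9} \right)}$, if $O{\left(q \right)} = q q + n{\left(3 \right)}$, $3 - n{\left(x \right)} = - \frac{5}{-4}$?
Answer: $149769$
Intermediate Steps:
$n{\left(x \right)} = \frac{7}{4}$ ($n{\left(x \right)} = 3 - - \frac{5}{-4} = 3 - \left(-5\right) \left(- \frac{1}{4}\right) = 3 - \frac{5}{4} = \frac{7}{4}$)
$O{\left(q \right)} = \frac{7}{4} + q^{2}$ ($O{\left(q \right)} = q q + \frac{7}{4} = q^{2} + \frac{7}{4} = \frac{7}{4} + q^{2}$)
$L{\left(v \right)} = 387$ ($L{\left(v \right)} = 4 \left(-3\right)^{2} \left(\frac{7}{4} + \left(-3\right)^{2}\right) = 4 \cdot 9 \left(\frac{7}{4} + 9\right) = 36 \cdot \frac{43}{4} = 387$)
$L^{2}{\left(\frac{1}{-9 - 9} \right)} = 387^{2} = 149769$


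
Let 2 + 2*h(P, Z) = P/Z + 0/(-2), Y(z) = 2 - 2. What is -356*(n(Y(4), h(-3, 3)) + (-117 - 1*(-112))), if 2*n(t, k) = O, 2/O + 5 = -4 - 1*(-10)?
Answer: 1424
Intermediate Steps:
Y(z) = 0
h(P, Z) = -1 + P/(2*Z) (h(P, Z) = -1 + (P/Z + 0/(-2))/2 = -1 + (P/Z + 0*(-½))/2 = -1 + (P/Z + 0)/2 = -1 + (P/Z)/2 = -1 + P/(2*Z))
O = 2 (O = 2/(-5 + (-4 - 1*(-10))) = 2/(-5 + (-4 + 10)) = 2/(-5 + 6) = 2/1 = 2*1 = 2)
n(t, k) = 1 (n(t, k) = (½)*2 = 1)
-356*(n(Y(4), h(-3, 3)) + (-117 - 1*(-112))) = -356*(1 + (-117 - 1*(-112))) = -356*(1 + (-117 + 112)) = -356*(1 - 5) = -356*(-4) = 1424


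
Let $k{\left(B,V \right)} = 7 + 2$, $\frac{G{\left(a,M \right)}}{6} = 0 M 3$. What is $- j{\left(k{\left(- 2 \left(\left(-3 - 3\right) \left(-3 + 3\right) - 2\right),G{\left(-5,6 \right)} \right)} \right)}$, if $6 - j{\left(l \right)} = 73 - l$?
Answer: $58$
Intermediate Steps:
$G{\left(a,M \right)} = 0$ ($G{\left(a,M \right)} = 6 \cdot 0 M 3 = 6 \cdot 0 \cdot 3 = 6 \cdot 0 = 0$)
$k{\left(B,V \right)} = 9$
$j{\left(l \right)} = -67 + l$ ($j{\left(l \right)} = 6 - \left(73 - l\right) = 6 + \left(-73 + l\right) = -67 + l$)
$- j{\left(k{\left(- 2 \left(\left(-3 - 3\right) \left(-3 + 3\right) - 2\right),G{\left(-5,6 \right)} \right)} \right)} = - (-67 + 9) = \left(-1\right) \left(-58\right) = 58$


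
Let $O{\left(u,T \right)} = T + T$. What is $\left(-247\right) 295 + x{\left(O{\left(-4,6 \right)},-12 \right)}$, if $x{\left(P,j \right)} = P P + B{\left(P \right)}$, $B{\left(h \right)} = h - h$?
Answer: $-72721$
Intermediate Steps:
$O{\left(u,T \right)} = 2 T$
$B{\left(h \right)} = 0$
$x{\left(P,j \right)} = P^{2}$ ($x{\left(P,j \right)} = P P + 0 = P^{2} + 0 = P^{2}$)
$\left(-247\right) 295 + x{\left(O{\left(-4,6 \right)},-12 \right)} = \left(-247\right) 295 + \left(2 \cdot 6\right)^{2} = -72865 + 12^{2} = -72865 + 144 = -72721$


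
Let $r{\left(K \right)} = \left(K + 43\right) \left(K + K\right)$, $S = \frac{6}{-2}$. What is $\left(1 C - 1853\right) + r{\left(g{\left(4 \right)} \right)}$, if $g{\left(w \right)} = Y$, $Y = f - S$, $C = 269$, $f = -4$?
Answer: $-1668$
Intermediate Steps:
$S = -3$ ($S = 6 \left(- \frac{1}{2}\right) = -3$)
$Y = -1$ ($Y = -4 - -3 = -4 + 3 = -1$)
$g{\left(w \right)} = -1$
$r{\left(K \right)} = 2 K \left(43 + K\right)$ ($r{\left(K \right)} = \left(43 + K\right) 2 K = 2 K \left(43 + K\right)$)
$\left(1 C - 1853\right) + r{\left(g{\left(4 \right)} \right)} = \left(1 \cdot 269 - 1853\right) + 2 \left(-1\right) \left(43 - 1\right) = \left(269 - 1853\right) + 2 \left(-1\right) 42 = -1584 - 84 = -1668$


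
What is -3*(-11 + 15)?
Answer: -12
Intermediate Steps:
-3*(-11 + 15) = -3*4 = -12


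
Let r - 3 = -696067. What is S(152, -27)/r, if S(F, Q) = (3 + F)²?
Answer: -24025/696064 ≈ -0.034516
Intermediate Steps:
r = -696064 (r = 3 - 696067 = -696064)
S(152, -27)/r = (3 + 152)²/(-696064) = 155²*(-1/696064) = 24025*(-1/696064) = -24025/696064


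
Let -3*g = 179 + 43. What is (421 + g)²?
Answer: 120409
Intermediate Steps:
g = -74 (g = -(179 + 43)/3 = -⅓*222 = -74)
(421 + g)² = (421 - 74)² = 347² = 120409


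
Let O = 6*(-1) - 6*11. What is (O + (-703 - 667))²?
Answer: 2079364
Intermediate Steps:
O = -72 (O = -6 - 66 = -72)
(O + (-703 - 667))² = (-72 + (-703 - 667))² = (-72 - 1370)² = (-1442)² = 2079364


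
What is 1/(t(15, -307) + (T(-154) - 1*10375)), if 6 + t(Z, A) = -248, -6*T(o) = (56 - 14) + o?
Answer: -3/31831 ≈ -9.4248e-5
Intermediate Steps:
T(o) = -7 - o/6 (T(o) = -((56 - 14) + o)/6 = -(42 + o)/6 = -7 - o/6)
t(Z, A) = -254 (t(Z, A) = -6 - 248 = -254)
1/(t(15, -307) + (T(-154) - 1*10375)) = 1/(-254 + ((-7 - ⅙*(-154)) - 1*10375)) = 1/(-254 + ((-7 + 77/3) - 10375)) = 1/(-254 + (56/3 - 10375)) = 1/(-254 - 31069/3) = 1/(-31831/3) = -3/31831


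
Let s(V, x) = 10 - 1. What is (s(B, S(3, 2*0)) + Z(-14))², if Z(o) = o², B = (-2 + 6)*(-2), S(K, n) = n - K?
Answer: 42025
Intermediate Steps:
B = -8 (B = 4*(-2) = -8)
s(V, x) = 9
(s(B, S(3, 2*0)) + Z(-14))² = (9 + (-14)²)² = (9 + 196)² = 205² = 42025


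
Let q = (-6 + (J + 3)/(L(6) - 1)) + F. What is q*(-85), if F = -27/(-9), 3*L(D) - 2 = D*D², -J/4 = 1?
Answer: 11016/43 ≈ 256.19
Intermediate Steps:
J = -4 (J = -4*1 = -4)
L(D) = ⅔ + D³/3 (L(D) = ⅔ + (D*D²)/3 = ⅔ + D³/3)
F = 3 (F = -27*(-⅑) = 3)
q = -648/215 (q = (-6 + (-4 + 3)/((⅔ + (⅓)*6³) - 1)) + 3 = (-6 - 1/((⅔ + (⅓)*216) - 1)) + 3 = (-6 - 1/((⅔ + 72) - 1)) + 3 = (-6 - 1/(218/3 - 1)) + 3 = (-6 - 1/215/3) + 3 = (-6 - 1*3/215) + 3 = (-6 - 3/215) + 3 = -1293/215 + 3 = -648/215 ≈ -3.0140)
q*(-85) = -648/215*(-85) = 11016/43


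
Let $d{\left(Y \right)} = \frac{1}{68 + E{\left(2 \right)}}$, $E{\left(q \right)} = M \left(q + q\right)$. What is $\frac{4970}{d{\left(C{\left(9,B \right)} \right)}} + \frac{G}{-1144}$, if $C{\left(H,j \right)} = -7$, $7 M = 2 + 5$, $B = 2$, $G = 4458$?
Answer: $\frac{204682251}{572} \approx 3.5784 \cdot 10^{5}$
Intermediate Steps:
$M = 1$ ($M = \frac{2 + 5}{7} = \frac{1}{7} \cdot 7 = 1$)
$E{\left(q \right)} = 2 q$ ($E{\left(q \right)} = 1 \left(q + q\right) = 1 \cdot 2 q = 2 q$)
$d{\left(Y \right)} = \frac{1}{72}$ ($d{\left(Y \right)} = \frac{1}{68 + 2 \cdot 2} = \frac{1}{68 + 4} = \frac{1}{72}$)
$\frac{4970}{d{\left(C{\left(9,B \right)} \right)}} + \frac{G}{-1144} = 4970 \frac{1}{\frac{1}{72}} + \frac{4458}{-1144} = 4970 \cdot 72 + 4458 \left(- \frac{1}{1144}\right) = 357840 - \frac{2229}{572} = \frac{204682251}{572}$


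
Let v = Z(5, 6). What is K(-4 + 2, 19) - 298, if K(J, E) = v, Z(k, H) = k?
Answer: -293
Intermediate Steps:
v = 5
K(J, E) = 5
K(-4 + 2, 19) - 298 = 5 - 298 = -293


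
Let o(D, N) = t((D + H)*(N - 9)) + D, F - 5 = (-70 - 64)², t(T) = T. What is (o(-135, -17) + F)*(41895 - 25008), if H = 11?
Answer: 355471350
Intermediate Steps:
F = 17961 (F = 5 + (-70 - 64)² = 5 + (-134)² = 5 + 17956 = 17961)
o(D, N) = D + (-9 + N)*(11 + D) (o(D, N) = (D + 11)*(N - 9) + D = (11 + D)*(-9 + N) + D = (-9 + N)*(11 + D) + D = D + (-9 + N)*(11 + D))
(o(-135, -17) + F)*(41895 - 25008) = ((-99 - 8*(-135) + 11*(-17) - 135*(-17)) + 17961)*(41895 - 25008) = ((-99 + 1080 - 187 + 2295) + 17961)*16887 = (3089 + 17961)*16887 = 21050*16887 = 355471350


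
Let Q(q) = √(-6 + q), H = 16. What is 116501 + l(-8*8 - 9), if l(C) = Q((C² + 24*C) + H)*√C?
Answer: 116501 + I*√261851 ≈ 1.165e+5 + 511.71*I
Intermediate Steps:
l(C) = √C*√(10 + C² + 24*C) (l(C) = √(-6 + ((C² + 24*C) + 16))*√C = √(-6 + (16 + C² + 24*C))*√C = √(10 + C² + 24*C)*√C = √C*√(10 + C² + 24*C))
116501 + l(-8*8 - 9) = 116501 + √(-8*8 - 9)*√(10 + (-8*8 - 9)² + 24*(-8*8 - 9)) = 116501 + √(-64 - 9)*√(10 + (-64 - 9)² + 24*(-64 - 9)) = 116501 + √(-73)*√(10 + (-73)² + 24*(-73)) = 116501 + (I*√73)*√(10 + 5329 - 1752) = 116501 + (I*√73)*√3587 = 116501 + I*√261851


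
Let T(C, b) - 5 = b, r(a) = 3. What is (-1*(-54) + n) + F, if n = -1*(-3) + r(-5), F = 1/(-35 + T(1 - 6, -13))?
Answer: 2579/43 ≈ 59.977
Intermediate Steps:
T(C, b) = 5 + b
F = -1/43 (F = 1/(-35 + (5 - 13)) = 1/(-35 - 8) = 1/(-43) = -1/43 ≈ -0.023256)
n = 6 (n = -1*(-3) + 3 = 3 + 3 = 6)
(-1*(-54) + n) + F = (-1*(-54) + 6) - 1/43 = (54 + 6) - 1/43 = 60 - 1/43 = 2579/43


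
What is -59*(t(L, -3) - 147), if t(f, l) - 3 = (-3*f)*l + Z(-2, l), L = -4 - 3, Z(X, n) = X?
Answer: 12331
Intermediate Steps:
L = -7
t(f, l) = 1 - 3*f*l (t(f, l) = 3 + ((-3*f)*l - 2) = 3 + (-3*f*l - 2) = 3 + (-2 - 3*f*l) = 1 - 3*f*l)
-59*(t(L, -3) - 147) = -59*((1 - 3*(-7)*(-3)) - 147) = -59*((1 - 63) - 147) = -59*(-62 - 147) = -59*(-209) = 12331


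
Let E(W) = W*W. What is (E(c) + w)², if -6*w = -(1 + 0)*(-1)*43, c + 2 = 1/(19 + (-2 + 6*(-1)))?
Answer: 6538249/527076 ≈ 12.405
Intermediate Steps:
c = -21/11 (c = -2 + 1/(19 + (-2 + 6*(-1))) = -2 + 1/(19 + (-2 - 6)) = -2 + 1/(19 - 8) = -2 + 1/11 = -21/11 ≈ -1.9091)
E(W) = W²
w = -43/6 (w = -(-1)*((1 + 0)*(-1))*43/6 = -(-1)*(1*(-1))*43/6 = -(-1)*(-1*43)/6 = -(-1)*(-43)/6 = -⅙*43 = -43/6 ≈ -7.1667)
(E(c) + w)² = ((-21/11)² - 43/6)² = (441/121 - 43/6)² = (-2557/726)² = 6538249/527076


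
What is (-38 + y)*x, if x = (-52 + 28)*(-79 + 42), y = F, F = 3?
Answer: -31080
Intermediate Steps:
y = 3
x = 888 (x = -24*(-37) = 888)
(-38 + y)*x = (-38 + 3)*888 = -35*888 = -31080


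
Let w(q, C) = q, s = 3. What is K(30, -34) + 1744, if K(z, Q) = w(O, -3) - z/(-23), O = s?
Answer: 40211/23 ≈ 1748.3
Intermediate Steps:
O = 3
K(z, Q) = 3 + z/23 (K(z, Q) = 3 - z/(-23) = 3 - z*(-1)/23 = 3 - (-1)*z/23 = 3 + z/23)
K(30, -34) + 1744 = (3 + (1/23)*30) + 1744 = (3 + 30/23) + 1744 = 99/23 + 1744 = 40211/23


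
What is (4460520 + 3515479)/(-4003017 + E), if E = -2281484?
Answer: -7975999/6284501 ≈ -1.2692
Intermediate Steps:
(4460520 + 3515479)/(-4003017 + E) = (4460520 + 3515479)/(-4003017 - 2281484) = 7975999/(-6284501) = 7975999*(-1/6284501) = -7975999/6284501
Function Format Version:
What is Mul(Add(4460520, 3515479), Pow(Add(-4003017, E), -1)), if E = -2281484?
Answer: Rational(-7975999, 6284501) ≈ -1.2692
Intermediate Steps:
Mul(Add(4460520, 3515479), Pow(Add(-4003017, E), -1)) = Mul(Add(4460520, 3515479), Pow(Add(-4003017, -2281484), -1)) = Mul(7975999, Pow(-6284501, -1)) = Mul(7975999, Rational(-1, 6284501)) = Rational(-7975999, 6284501)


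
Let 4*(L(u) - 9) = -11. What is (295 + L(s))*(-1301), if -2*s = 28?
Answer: -1567705/4 ≈ -3.9193e+5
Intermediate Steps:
s = -14 (s = -½*28 = -14)
L(u) = 25/4 (L(u) = 9 + (¼)*(-11) = 9 - 11/4 = 25/4)
(295 + L(s))*(-1301) = (295 + 25/4)*(-1301) = (1205/4)*(-1301) = -1567705/4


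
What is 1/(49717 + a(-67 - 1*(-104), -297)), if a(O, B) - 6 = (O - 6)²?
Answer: 1/50684 ≈ 1.9730e-5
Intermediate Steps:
a(O, B) = 6 + (-6 + O)² (a(O, B) = 6 + (O - 6)² = 6 + (-6 + O)²)
1/(49717 + a(-67 - 1*(-104), -297)) = 1/(49717 + (6 + (-6 + (-67 - 1*(-104)))²)) = 1/(49717 + (6 + (-6 + (-67 + 104))²)) = 1/(49717 + (6 + (-6 + 37)²)) = 1/(49717 + (6 + 31²)) = 1/(49717 + (6 + 961)) = 1/(49717 + 967) = 1/50684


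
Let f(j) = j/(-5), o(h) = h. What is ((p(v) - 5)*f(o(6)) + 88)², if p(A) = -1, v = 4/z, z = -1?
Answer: 226576/25 ≈ 9063.0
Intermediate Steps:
v = -4 (v = 4/(-1) = 4*(-1) = -4)
f(j) = -j/5 (f(j) = j*(-⅕) = -j/5)
((p(v) - 5)*f(o(6)) + 88)² = ((-1 - 5)*(-⅕*6) + 88)² = (-6*(-6/5) + 88)² = (36/5 + 88)² = (476/5)² = 226576/25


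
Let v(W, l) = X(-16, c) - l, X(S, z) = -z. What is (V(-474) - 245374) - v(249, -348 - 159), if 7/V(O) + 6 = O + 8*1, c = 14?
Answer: -116049231/472 ≈ -2.4587e+5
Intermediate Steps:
v(W, l) = -14 - l (v(W, l) = -1*14 - l = -14 - l)
V(O) = 7/(2 + O) (V(O) = 7/(-6 + (O + 8*1)) = 7/(-6 + (O + 8)) = 7/(-6 + (8 + O)) = 7/(2 + O))
(V(-474) - 245374) - v(249, -348 - 159) = (7/(2 - 474) - 245374) - (-14 - (-348 - 159)) = (7/(-472) - 245374) - (-14 - 1*(-507)) = (7*(-1/472) - 245374) - (-14 + 507) = (-7/472 - 245374) - 1*493 = -115816535/472 - 493 = -116049231/472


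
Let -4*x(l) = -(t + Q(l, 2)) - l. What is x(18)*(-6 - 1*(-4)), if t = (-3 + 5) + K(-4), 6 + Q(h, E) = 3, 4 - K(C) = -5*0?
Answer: -21/2 ≈ -10.500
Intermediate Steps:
K(C) = 4 (K(C) = 4 - (-5)*0 = 4 - 1*0 = 4 + 0 = 4)
Q(h, E) = -3 (Q(h, E) = -6 + 3 = -3)
t = 6 (t = (-3 + 5) + 4 = 2 + 4 = 6)
x(l) = 3/4 + l/4 (x(l) = -(-(6 - 3) - l)/4 = -(-1*3 - l)/4 = -(-3 - l)/4 = 3/4 + l/4)
x(18)*(-6 - 1*(-4)) = (3/4 + (1/4)*18)*(-6 - 1*(-4)) = (3/4 + 9/2)*(-6 + 4) = (21/4)*(-2) = -21/2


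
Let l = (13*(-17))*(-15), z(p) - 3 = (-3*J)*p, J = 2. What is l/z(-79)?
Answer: 1105/159 ≈ 6.9497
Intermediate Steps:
z(p) = 3 - 6*p (z(p) = 3 + (-3*2)*p = 3 - 6*p)
l = 3315 (l = -221*(-15) = 3315)
l/z(-79) = 3315/(3 - 6*(-79)) = 3315/(3 + 474) = 3315/477 = 3315*(1/477) = 1105/159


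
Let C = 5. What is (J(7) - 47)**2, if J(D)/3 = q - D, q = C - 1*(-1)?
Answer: 2500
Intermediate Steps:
q = 6 (q = 5 - 1*(-1) = 5 + 1 = 6)
J(D) = 18 - 3*D (J(D) = 3*(6 - D) = 18 - 3*D)
(J(7) - 47)**2 = ((18 - 3*7) - 47)**2 = ((18 - 21) - 47)**2 = (-3 - 47)**2 = (-50)**2 = 2500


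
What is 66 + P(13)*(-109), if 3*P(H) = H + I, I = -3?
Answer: -892/3 ≈ -297.33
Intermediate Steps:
P(H) = -1 + H/3 (P(H) = (H - 3)/3 = (-3 + H)/3 = -1 + H/3)
66 + P(13)*(-109) = 66 + (-1 + (1/3)*13)*(-109) = 66 + (-1 + 13/3)*(-109) = 66 + (10/3)*(-109) = 66 - 1090/3 = -892/3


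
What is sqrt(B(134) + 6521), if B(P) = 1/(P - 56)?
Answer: sqrt(39673842)/78 ≈ 80.753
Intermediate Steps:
B(P) = 1/(-56 + P)
sqrt(B(134) + 6521) = sqrt(1/(-56 + 134) + 6521) = sqrt(1/78 + 6521) = sqrt(508639/78) = sqrt(39673842)/78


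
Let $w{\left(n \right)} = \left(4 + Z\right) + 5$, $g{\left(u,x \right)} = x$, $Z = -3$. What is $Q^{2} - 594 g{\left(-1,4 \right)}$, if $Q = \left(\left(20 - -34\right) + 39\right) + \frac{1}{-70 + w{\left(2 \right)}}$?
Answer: $\frac{25682305}{4096} \approx 6270.1$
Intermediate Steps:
$w{\left(n \right)} = 6$ ($w{\left(n \right)} = \left(4 - 3\right) + 5 = 1 + 5 = 6$)
$Q = \frac{5951}{64}$ ($Q = \left(\left(20 - -34\right) + 39\right) + \frac{1}{-70 + 6} = \left(\left(20 + 34\right) + 39\right) + \frac{1}{-64} = \left(54 + 39\right) - \frac{1}{64} = 93 - \frac{1}{64} = \frac{5951}{64} \approx 92.984$)
$Q^{2} - 594 g{\left(-1,4 \right)} = \left(\frac{5951}{64}\right)^{2} - 2376 = \frac{35414401}{4096} - 2376 = \frac{25682305}{4096}$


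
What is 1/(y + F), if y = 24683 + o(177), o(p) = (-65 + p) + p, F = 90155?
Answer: 1/115127 ≈ 8.6861e-6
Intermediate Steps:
o(p) = -65 + 2*p
y = 24972 (y = 24683 + (-65 + 2*177) = 24683 + (-65 + 354) = 24683 + 289 = 24972)
1/(y + F) = 1/(24972 + 90155) = 1/115127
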